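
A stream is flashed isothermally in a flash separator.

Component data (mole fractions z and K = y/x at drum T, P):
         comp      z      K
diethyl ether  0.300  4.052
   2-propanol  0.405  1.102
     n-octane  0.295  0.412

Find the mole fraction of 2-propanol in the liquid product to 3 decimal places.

Iterate (Newton) starting at V/F = 0.54:
  V/F = 0.540: g = 0.1308, g' = -0.621 → V/F = 0.750
  V/F = 0.750: g = 0.0062, g' = -0.588 → V/F = 0.761
Converged at V/F = 0.761.
Compositions from xᵢ = zᵢ/(1+V/F(Kᵢ−1)), yᵢ = Kᵢxᵢ:
  diethyl ether: x = 0.090, y = 0.366
  2-propanol: x = 0.376, y = 0.414
  n-octane: x = 0.534, y = 0.220

x_2-propanol = 0.376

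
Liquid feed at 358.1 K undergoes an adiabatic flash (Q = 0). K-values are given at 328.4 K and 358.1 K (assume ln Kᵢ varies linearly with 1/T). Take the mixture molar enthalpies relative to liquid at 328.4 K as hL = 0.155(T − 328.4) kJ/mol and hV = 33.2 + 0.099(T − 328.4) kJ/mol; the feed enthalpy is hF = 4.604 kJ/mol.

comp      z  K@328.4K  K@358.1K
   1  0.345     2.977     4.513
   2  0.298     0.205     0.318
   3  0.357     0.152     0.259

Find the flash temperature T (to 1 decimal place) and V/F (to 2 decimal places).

Adiabatic flash: solve Rachford–Rice at each trial T, then check hF = ψ·hV(T) + (1−ψ)·hL(T).
  T = 328.4 K: K = (2.977, 0.205, 0.152), RR gives ψ = 0.087, H_out = 2.902 kJ/mol
  T = 358.1 K: K = (4.513, 0.318, 0.259), RR gives ψ = 0.296, H_out = 13.952 kJ/mol
  T = 343.2 K: K = (3.696, 0.258, 0.201), RR gives ψ = 0.203, H_out = 8.864 kJ/mol
  T = 335.8 K: K = (3.325, 0.230, 0.175), RR gives ψ = 0.150, H_out = 6.052 kJ/mol
  T = 332.1 K: K = (3.148, 0.217, 0.163), RR gives ψ = 0.120, H_out = 4.528 kJ/mol
  T = 334.0 K: K = (3.238, 0.224, 0.169), RR gives ψ = 0.135, H_out = 5.322 kJ/mol
Linear interpolation between T = 332.1 (H_out = 4.528) and T = 334.0 (H_out = 5.322) on hF = 4.604 gives T ≈ 332.3 K, at which ψ = 0.12.

T = 332.3 K, V/F = 0.12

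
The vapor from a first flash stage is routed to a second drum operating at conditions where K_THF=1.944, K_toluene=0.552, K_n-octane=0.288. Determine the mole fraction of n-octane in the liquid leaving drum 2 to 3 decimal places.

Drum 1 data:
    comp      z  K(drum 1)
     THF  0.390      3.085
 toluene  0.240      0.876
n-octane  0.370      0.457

x_n-octane (drum 2) = 0.344

Drum 1:
Let ψ₁ = V/F and solve Σ zᵢ(Kᵢ−1)/(1+ψ₁(Kᵢ−1)) = 0.
Feasibility: ΣzᵢKᵢ = 1.582, Σzᵢ/Kᵢ = 1.210 — both > 1, two phases present.
Iterate (Newton) starting at ψ₁ = 0.55:
  ψ₁ = 0.550: g = 0.0604, g' = -0.594 → ψ₁ = 0.652
  ψ₁ = 0.652: g = 0.0014, g' = -0.570 → ψ₁ = 0.654
Converged at ψ₁ = 0.654.
Drum-1 compositions:
  THF: x = 0.165, y = 0.509
  toluene: x = 0.261, y = 0.229
  n-octane: x = 0.574, y = 0.262
Drum-2 feed = drum-1 vapor: z₂ = (0.5090, 0.2288, 0.2622).
Drum 2:
Rachford–Rice: g(ψ₂) = Σ zᵢ(Kᵢ−1)/(1+ψ₂(Kᵢ−1)) = 0.
Check two-phase: ΣzᵢKᵢ = 1.191 > 1 and Σzᵢ/Kᵢ = 1.587 > 1, so g(0) = 0.191 > 0 and g(1) = -0.587 < 0.
Newton–Raphson from ψ₂ = 0.64:
  ψ₂ = 0.640: g = -0.1872, g' = -0.715 → ψ₂ = 0.378
  ψ₂ = 0.378: g = -0.0249, g' = -0.562 → ψ₂ = 0.334
Converged at ψ₂ = 0.334.
  THF: x = 0.387, y = 0.752
  toluene: x = 0.269, y = 0.148
  n-octane: x = 0.344, y = 0.099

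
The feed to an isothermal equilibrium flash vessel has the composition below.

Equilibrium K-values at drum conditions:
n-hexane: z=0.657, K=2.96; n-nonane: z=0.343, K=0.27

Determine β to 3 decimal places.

Rachford–Rice: g(β) = Σ zᵢ(Kᵢ−1)/(1+β(Kᵢ−1)) = 0.
g(0) = ΣzᵢKᵢ − 1 = 1.037 and g(1) = 1 − Σzᵢ/Kᵢ = -0.492, so a root lies in (0, 1).
Binary case is linear: z₁(K₁−1)(1+β(K₂−1)) + z₂(K₂−1)(1+β(K₁−1)) = 0
⇒ β = [z₁(K₁−1)+z₂(K₂−1)] / [−(K₁−1)(K₂−1)] = 1.0373/1.4308 = 0.725

β = 0.725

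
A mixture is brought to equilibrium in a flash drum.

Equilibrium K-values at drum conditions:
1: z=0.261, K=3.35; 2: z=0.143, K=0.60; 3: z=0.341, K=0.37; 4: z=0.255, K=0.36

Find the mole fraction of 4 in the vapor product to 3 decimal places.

y_4 = 0.100

Material balance + equilibrium reduce to Σ zᵢ(Kᵢ−1)/(1+β(Kᵢ−1)) = 0.
Feasibility: ΣzᵢKᵢ = 1.178, Σzᵢ/Kᵢ = 1.946 — both > 1, two phases present.
Newton iteration, β⁰ = 0.58:
  β = 0.580: g = -0.4130, g' = -0.897 → β = 0.120
  β = 0.120: g = 0.0096, g' = -1.184 → β = 0.128
Converged at β = 0.128.
Compositions from xᵢ = zᵢ/(1+β(Kᵢ−1)), yᵢ = Kᵢxᵢ:
  1: x = 0.201, y = 0.672
  2: x = 0.151, y = 0.090
  3: x = 0.371, y = 0.137
  4: x = 0.278, y = 0.100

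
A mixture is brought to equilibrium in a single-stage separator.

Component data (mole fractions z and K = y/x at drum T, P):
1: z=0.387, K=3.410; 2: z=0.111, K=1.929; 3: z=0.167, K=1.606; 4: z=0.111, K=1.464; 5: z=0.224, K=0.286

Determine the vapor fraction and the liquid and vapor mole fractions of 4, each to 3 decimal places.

ψ = 0.904, x_4 = 0.078, y_4 = 0.114

Iterate (Newton) starting at ψ = 0.5:
  ψ = 0.500: g = 0.3641, g' = -0.835 → ψ = 0.936
  ψ = 0.936: g = -0.0402, g' = -1.314 → ψ = 0.906
  ψ = 0.906: g = -0.0018, g' = -1.202 → ψ = 0.904
Converged at ψ = 0.904.
Compositions from xᵢ = zᵢ/(1+ψ(Kᵢ−1)), yᵢ = Kᵢxᵢ:
  1: x = 0.122, y = 0.415
  2: x = 0.060, y = 0.116
  3: x = 0.108, y = 0.173
  4: x = 0.078, y = 0.114
  5: x = 0.632, y = 0.181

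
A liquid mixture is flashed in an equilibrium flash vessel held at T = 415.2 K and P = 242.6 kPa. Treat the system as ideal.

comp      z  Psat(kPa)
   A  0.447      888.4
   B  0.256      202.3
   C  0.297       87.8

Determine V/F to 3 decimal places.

V/F = 0.731

Raoult's law: Kᵢ = Pᵢˢᵃᵗ/P = Pᵢˢᵃᵗ/242.6.
  K_A = 888.4/242.6 = 3.66200, K_B = 202.3/242.6 = 0.83388, K_C = 87.8/242.6 = 0.36191
Rachford–Rice: g(V/F) = Σ zᵢ(Kᵢ−1)/(1+V/F(Kᵢ−1)) = 0.
g(0) = ΣzᵢKᵢ − 1 = 0.958 and g(1) = 1 − Σzᵢ/Kᵢ = -0.250, so a root lies in (0, 1).
Newton iteration, V/F⁰ = 0.5:
  V/F = 0.500: g = 0.1858, g' = -0.852 → V/F = 0.718
  V/F = 0.718: g = 0.0107, g' = -0.795 → V/F = 0.731
Converged at V/F = 0.731.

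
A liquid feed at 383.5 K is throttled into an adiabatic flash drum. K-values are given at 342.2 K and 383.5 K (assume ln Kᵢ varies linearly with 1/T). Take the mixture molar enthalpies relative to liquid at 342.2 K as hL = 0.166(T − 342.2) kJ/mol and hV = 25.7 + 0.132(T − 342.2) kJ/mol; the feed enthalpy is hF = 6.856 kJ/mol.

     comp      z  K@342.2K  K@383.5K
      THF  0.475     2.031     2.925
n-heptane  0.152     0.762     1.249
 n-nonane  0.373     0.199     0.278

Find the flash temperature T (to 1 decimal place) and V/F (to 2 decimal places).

T = 344.8 K, V/F = 0.25

Adiabatic flash: solve Rachford–Rice at each trial T, then check hF = ψ·hV(T) + (1−ψ)·hL(T).
  T = 342.2 K: K = (2.031, 0.762, 0.199), RR gives ψ = 0.218, H_out = 5.592 kJ/mol
  T = 383.5 K: K = (2.925, 1.249, 0.278), RR gives ψ = 0.582, H_out = 20.991 kJ/mol
  T = 362.9 K: K = (2.464, 0.990, 0.238), RR gives ψ = 0.432, H_out = 14.245 kJ/mol
  T = 352.5 K: K = (2.242, 0.871, 0.218), RR gives ψ = 0.336, H_out = 10.232 kJ/mol
  T = 347.4 K: K = (2.137, 0.816, 0.208), RR gives ψ = 0.281, H_out = 8.037 kJ/mol
  T = 344.8 K: K = (2.084, 0.789, 0.204), RR gives ψ = 0.250, H_out = 6.844 kJ/mol
  T = 346.1 K: K = (2.110, 0.802, 0.206), RR gives ψ = 0.266, H_out = 7.447 kJ/mol
Linear interpolation between T = 344.8 (H_out = 6.844) and T = 346.1 (H_out = 7.447) on hF = 6.856 gives T ≈ 344.8 K, at which ψ = 0.25.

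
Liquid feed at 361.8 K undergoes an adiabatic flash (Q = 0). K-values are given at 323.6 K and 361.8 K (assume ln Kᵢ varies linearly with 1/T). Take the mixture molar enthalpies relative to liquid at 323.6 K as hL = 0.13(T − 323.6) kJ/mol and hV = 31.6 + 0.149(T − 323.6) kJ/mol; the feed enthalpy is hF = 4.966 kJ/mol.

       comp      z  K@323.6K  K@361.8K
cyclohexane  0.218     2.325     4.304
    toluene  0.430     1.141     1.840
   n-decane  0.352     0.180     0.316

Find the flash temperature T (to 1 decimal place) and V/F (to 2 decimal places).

Adiabatic flash: solve Rachford–Rice at each trial T, then check hF = ψ·hV(T) + (1−ψ)·hL(T).
  T = 323.6 K: K = (2.325, 1.141, 0.180), RR gives ψ = 0.101, H_out = 3.183 kJ/mol
  T = 361.8 K: K = (4.304, 1.840, 0.316), RR gives ψ = 0.682, H_out = 27.003 kJ/mol
  T = 342.7 K: K = (3.218, 1.468, 0.242), RR gives ψ = 0.455, H_out = 17.011 kJ/mol
  T = 333.1 K: K = (2.746, 1.298, 0.210), RR gives ψ = 0.304, H_out = 10.894 kJ/mol
  T = 328.4 K: K = (2.532, 1.219, 0.195), RR gives ψ = 0.212, H_out = 7.353 kJ/mol
  T = 326.0 K: K = (2.427, 1.180, 0.187), RR gives ψ = 0.159, H_out = 5.349 kJ/mol
Linear interpolation between T = 323.6 (H_out = 3.183) and T = 326.0 (H_out = 5.349) on hF = 4.966 gives T ≈ 325.6 K, at which ψ = 0.15.

T = 325.6 K, V/F = 0.15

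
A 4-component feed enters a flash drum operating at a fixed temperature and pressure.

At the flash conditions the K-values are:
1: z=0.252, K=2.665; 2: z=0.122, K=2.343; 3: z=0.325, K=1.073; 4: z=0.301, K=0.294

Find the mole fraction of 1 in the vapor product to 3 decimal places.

Let ψ = V/F and solve Σ zᵢ(Kᵢ−1)/(1+ψ(Kᵢ−1)) = 0.
Feasibility: ΣzᵢKᵢ = 1.395, Σzᵢ/Kᵢ = 1.473 — both > 1, two phases present.
Newton–Raphson from ψ = 0.65:
  ψ = 0.650: g = -0.0811, g' = -0.738 → ψ = 0.540
  ψ = 0.540: g = -0.0048, g' = -0.661 → ψ = 0.533
Converged at ψ = 0.533.
Compositions from xᵢ = zᵢ/(1+ψ(Kᵢ−1)), yᵢ = Kᵢxᵢ:
  1: x = 0.134, y = 0.356
  2: x = 0.071, y = 0.167
  3: x = 0.313, y = 0.336
  4: x = 0.483, y = 0.142

y_1 = 0.356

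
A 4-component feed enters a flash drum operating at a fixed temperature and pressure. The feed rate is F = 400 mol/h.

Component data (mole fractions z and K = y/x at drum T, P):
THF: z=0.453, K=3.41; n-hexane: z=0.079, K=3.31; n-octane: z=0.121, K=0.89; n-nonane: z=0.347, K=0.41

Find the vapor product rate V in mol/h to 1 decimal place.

Rachford–Rice: g(V/F) = Σ zᵢ(Kᵢ−1)/(1+V/F(Kᵢ−1)) = 0.
g(0) = ΣzᵢKᵢ − 1 = 1.056 and g(1) = 1 − Σzᵢ/Kᵢ = -0.139, so a root lies in (0, 1).
Newton–Raphson from V/F = 0.5:
  V/F = 0.500: g = 0.2753, g' = -0.877 → V/F = 0.814
  V/F = 0.814: g = 0.0234, g' = -0.800 → V/F = 0.843
Converged at V/F = 0.843.
Then V = V/F·F = 0.8431·400 = 337.2 mol/h and L = F − V = 62.8 mol/h.

V = 337.2 mol/h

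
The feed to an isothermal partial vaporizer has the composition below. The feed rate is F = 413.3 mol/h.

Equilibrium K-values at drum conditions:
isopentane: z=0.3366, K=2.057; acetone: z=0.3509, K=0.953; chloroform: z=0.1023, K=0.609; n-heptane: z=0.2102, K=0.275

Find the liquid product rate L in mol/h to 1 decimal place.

L = 276.1 mol/h

Let ψ = V/F and solve Σ zᵢ(Kᵢ−1)/(1+ψ(Kᵢ−1)) = 0.
Feasibility: ΣzᵢKᵢ = 1.1469, Σzᵢ/Kᵢ = 1.4642 — both > 1, two phases present.
Newton–Raphson from ψ = 0.34:
  ψ = 0.3400: g = -0.00341, g' = -0.4197 → ψ = 0.3319
Converged at ψ = 0.3319.
Then V = ψ·F = 0.3319·413.3 = 137.2 mol/h and L = F − V = 276.1 mol/h.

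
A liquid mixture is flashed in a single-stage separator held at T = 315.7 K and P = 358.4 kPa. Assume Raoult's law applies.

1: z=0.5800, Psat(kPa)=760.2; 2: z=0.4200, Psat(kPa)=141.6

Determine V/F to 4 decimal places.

Raoult's law: Kᵢ = Pᵢˢᵃᵗ/P = Pᵢˢᵃᵗ/358.4.
  K_1 = 760.2/358.4 = 2.121094, K_2 = 141.6/358.4 = 0.395089
Rachford–Rice: g(V/F) = Σ zᵢ(Kᵢ−1)/(1+V/F(Kᵢ−1)) = 0.
Feasibility: ΣzᵢKᵢ = 1.3962, Σzᵢ/Kᵢ = 1.3365 — both > 1, two phases present.
Binary case is linear: z₁(K₁−1)(1+V/F(K₂−1)) + z₂(K₂−1)(1+V/F(K₁−1)) = 0
⇒ V/F = [z₁(K₁−1)+z₂(K₂−1)] / [−(K₁−1)(K₂−1)] = 0.39617/0.67816 = 0.5842

V/F = 0.5842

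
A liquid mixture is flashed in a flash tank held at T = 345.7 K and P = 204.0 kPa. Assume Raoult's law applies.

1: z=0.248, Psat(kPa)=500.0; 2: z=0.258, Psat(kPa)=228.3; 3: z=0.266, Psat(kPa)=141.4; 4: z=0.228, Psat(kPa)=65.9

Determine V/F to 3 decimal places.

Raoult's law: Kᵢ = Pᵢˢᵃᵗ/P = Pᵢˢᵃᵗ/204.0.
  K_1 = 500.0/204.0 = 2.45098, K_2 = 228.3/204.0 = 1.11912, K_3 = 141.4/204.0 = 0.69314, K_4 = 65.9/204.0 = 0.32304
Material balance + equilibrium reduce to Σ zᵢ(Kᵢ−1)/(1+V/F(Kᵢ−1)) = 0.
Feasibility: ΣzᵢKᵢ = 1.155, Σzᵢ/Kᵢ = 1.421 — both > 1, two phases present.
Newton iteration, V/F⁰ = 0.64:
  V/F = 0.640: g = -0.1588, g' = -0.508 → V/F = 0.327
  V/F = 0.327: g = -0.0154, g' = -0.447 → V/F = 0.293
Converged at V/F = 0.293.

V/F = 0.293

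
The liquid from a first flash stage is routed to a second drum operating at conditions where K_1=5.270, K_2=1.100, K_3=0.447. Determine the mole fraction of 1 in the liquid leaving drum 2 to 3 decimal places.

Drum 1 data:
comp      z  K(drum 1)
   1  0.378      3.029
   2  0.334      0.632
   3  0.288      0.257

Drum 1:
Newton–Raphson from ψ₁ = 0.46:
  ψ₁ = 0.460: g = -0.0764, g' = -0.849 → ψ₁ = 0.370
  ψ₁ = 0.370: g = 0.0006, g' = -0.871 → ψ₁ = 0.371
Converged at ψ₁ = 0.371.
Drum-1 compositions:
  1: x = 0.216, y = 0.653
  2: x = 0.387, y = 0.244
  3: x = 0.398, y = 0.102
Drum-2 feed = drum-1 liquid: z₂ = (0.2157, 0.3868, 0.3975).
Drum 2:
Iterate (Newton) starting at ψ₂ = 0.58:
  ψ₂ = 0.580: g = -0.0221, g' = -0.592 → ψ₂ = 0.543
Converged at ψ₂ = 0.543.
  1: x = 0.065, y = 0.342
  2: x = 0.367, y = 0.404
  3: x = 0.568, y = 0.254

x_1 (drum 2) = 0.065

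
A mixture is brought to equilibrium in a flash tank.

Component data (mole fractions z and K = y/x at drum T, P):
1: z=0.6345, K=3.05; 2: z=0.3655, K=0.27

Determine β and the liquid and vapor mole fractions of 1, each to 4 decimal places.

Rachford–Rice: g(β) = Σ zᵢ(Kᵢ−1)/(1+β(Kᵢ−1)) = 0.
Check two-phase: ΣzᵢKᵢ = 2.0339 > 1 and Σzᵢ/Kᵢ = 1.5617 > 1, so g(0) = 1.0339 > 0 and g(1) = -0.5617 < 0.
Binary case is linear: z₁(K₁−1)(1+β(K₂−1)) + z₂(K₂−1)(1+β(K₁−1)) = 0
⇒ β = [z₁(K₁−1)+z₂(K₂−1)] / [−(K₁−1)(K₂−1)] = 1.03391/1.49650 = 0.6909
Compositions from xᵢ = zᵢ/(1+β(Kᵢ−1)), yᵢ = Kᵢxᵢ:
  1: x = 0.2626, y = 0.8009
  2: x = 0.7374, y = 0.1991

β = 0.6909, x_1 = 0.2626, y_1 = 0.8009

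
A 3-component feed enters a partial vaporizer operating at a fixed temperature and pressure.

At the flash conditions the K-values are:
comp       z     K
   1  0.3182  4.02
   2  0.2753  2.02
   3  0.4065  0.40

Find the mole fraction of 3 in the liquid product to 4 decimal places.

Rachford–Rice: g(V/F) = Σ zᵢ(Kᵢ−1)/(1+V/F(Kᵢ−1)) = 0.
Feasibility: ΣzᵢKᵢ = 1.9979, Σzᵢ/Kᵢ = 1.2317 — both > 1, two phases present.
Newton–Raphson from V/F = 0.5:
  V/F = 0.5000: g = 0.22039, g' = -0.8849 → V/F = 0.7491
  V/F = 0.7491: g = 0.01077, g' = -0.8475 → V/F = 0.7618
  V/F = 0.7618: g = -0.00004, g' = -0.8535 → V/F = 0.7617
Converged at V/F = 0.7617.
Compositions from xᵢ = zᵢ/(1+V/F(Kᵢ−1)), yᵢ = Kᵢxᵢ:
  1: x = 0.0964, y = 0.3876
  2: x = 0.1549, y = 0.3130
  3: x = 0.7487, y = 0.2995

x_3 = 0.7487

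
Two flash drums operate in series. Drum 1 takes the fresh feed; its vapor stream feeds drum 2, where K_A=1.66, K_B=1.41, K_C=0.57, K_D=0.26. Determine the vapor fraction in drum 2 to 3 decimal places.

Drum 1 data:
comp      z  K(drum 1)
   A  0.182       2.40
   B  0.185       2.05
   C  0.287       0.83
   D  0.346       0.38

Drum 1:
Material balance + equilibrium reduce to Σ zᵢ(Kᵢ−1)/(1+ψ₁(Kᵢ−1)) = 0.
Check two-phase: ΣzᵢKᵢ = 1.186 > 1 and Σzᵢ/Kᵢ = 1.422 > 1, so g(0) = 0.186 > 0 and g(1) = -0.422 < 0.
Iterate (Newton) starting at ψ₁ = 0.33:
  ψ₁ = 0.330: g = -0.0028, g' = -0.499 → ψ₁ = 0.324
Converged at ψ₁ = 0.324.
Drum-1 compositions:
  A: x = 0.125, y = 0.300
  B: x = 0.138, y = 0.283
  C: x = 0.304, y = 0.252
  D: x = 0.433, y = 0.165
Drum-2 feed = drum-1 vapor: z₂ = (0.3004, 0.2829, 0.2521, 0.1646).
Drum 2:
Material balance + equilibrium reduce to Σ zᵢ(Kᵢ−1)/(1+ψ₂(Kᵢ−1)) = 0.
g(0) = ΣzᵢKᵢ − 1 = 0.084 and g(1) = 1 − Σzᵢ/Kᵢ = -0.457, so a root lies in (0, 1).
Iterate (Newton) starting at ψ₂ = 0.5:
  ψ₂ = 0.500: g = -0.0861, g' = -0.409 → ψ₂ = 0.290
  ψ₂ = 0.290: g = -0.0088, g' = -0.337 → ψ₂ = 0.264
Converged at ψ₂ = 0.264.
  A: x = 0.256, y = 0.425
  B: x = 0.255, y = 0.360
  C: x = 0.284, y = 0.162
  D: x = 0.204, y = 0.053

V/F (drum 2) = 0.264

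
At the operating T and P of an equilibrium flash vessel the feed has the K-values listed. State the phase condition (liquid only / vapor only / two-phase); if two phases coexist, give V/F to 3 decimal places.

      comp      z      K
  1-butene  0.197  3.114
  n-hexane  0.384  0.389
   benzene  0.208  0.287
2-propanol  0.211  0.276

liquid only

ΣzᵢKᵢ = 0.881; Σzᵢ/Kᵢ = 2.540.
Since ΣzᵢKᵢ < 1 the mixture is below its bubble point — single liquid phase.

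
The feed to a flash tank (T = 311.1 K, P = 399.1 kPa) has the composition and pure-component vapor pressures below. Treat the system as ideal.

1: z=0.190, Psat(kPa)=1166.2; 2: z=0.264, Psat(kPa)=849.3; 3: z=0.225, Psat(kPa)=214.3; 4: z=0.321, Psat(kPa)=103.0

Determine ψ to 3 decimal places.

Raoult's law: Kᵢ = Pᵢˢᵃᵗ/P = Pᵢˢᵃᵗ/399.1.
  K_1 = 1166.2/399.1 = 2.92207, K_2 = 849.3/399.1 = 2.12804, K_3 = 214.3/399.1 = 0.53696, K_4 = 103.0/399.1 = 0.25808
Let ψ = V/F and solve Σ zᵢ(Kᵢ−1)/(1+ψ(Kᵢ−1)) = 0.
Feasibility: ΣzᵢKᵢ = 1.321, Σzᵢ/Kᵢ = 1.852 — both > 1, two phases present.
Newton iteration, ψ⁰ = 0.5:
  ψ = 0.500: g = -0.1375, g' = -0.848 → ψ = 0.338
  ψ = 0.338: g = -0.0043, g' = -0.817 → ψ = 0.333
Converged at ψ = 0.333.

ψ = 0.333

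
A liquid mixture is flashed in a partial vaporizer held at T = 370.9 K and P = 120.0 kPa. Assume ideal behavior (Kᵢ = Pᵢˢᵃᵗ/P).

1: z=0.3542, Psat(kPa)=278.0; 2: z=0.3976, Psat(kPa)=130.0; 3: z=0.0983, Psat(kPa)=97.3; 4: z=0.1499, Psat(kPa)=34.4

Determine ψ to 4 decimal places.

Raoult's law: Kᵢ = Pᵢˢᵃᵗ/P = Pᵢˢᵃᵗ/120.0.
  K_1 = 278.0/120.0 = 2.316667, K_2 = 130.0/120.0 = 1.083333, K_3 = 97.3/120.0 = 0.810833, K_4 = 34.4/120.0 = 0.286667
Newton–Raphson from ψ = 0.5:
  ψ = 0.5000: g = 0.12628, g' = -0.4144 → ψ = 0.8047
  ψ = 0.8047: g = -0.01547, g' = -0.5725 → ψ = 0.7777
  ψ = 0.7777: g = -0.00042, g' = -0.5419 → ψ = 0.7769
Converged at ψ = 0.7769.

ψ = 0.7769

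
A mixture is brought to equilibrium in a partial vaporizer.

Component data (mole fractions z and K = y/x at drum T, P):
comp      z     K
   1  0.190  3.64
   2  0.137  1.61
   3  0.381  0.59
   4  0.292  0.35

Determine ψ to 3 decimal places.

Let ψ = V/F and solve Σ zᵢ(Kᵢ−1)/(1+ψ(Kᵢ−1)) = 0.
g(0) = ΣzᵢKᵢ − 1 = 0.239 and g(1) = 1 − Σzᵢ/Kᵢ = -0.617, so a root lies in (0, 1).
Iterate (Newton) starting at ψ = 0.42:
  ψ = 0.420: g = -0.1454, g' = -0.657 → ψ = 0.199
  ψ = 0.199: g = 0.0155, g' = -0.849 → ψ = 0.217
Converged at ψ = 0.217.

ψ = 0.217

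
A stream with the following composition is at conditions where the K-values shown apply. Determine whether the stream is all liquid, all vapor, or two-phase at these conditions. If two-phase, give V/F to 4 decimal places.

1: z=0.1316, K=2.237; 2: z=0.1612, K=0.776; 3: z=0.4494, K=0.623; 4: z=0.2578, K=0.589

ΣzᵢKᵢ = 0.8513; Σzᵢ/Kᵢ = 1.4256.
Since ΣzᵢKᵢ < 1 the mixture is below its bubble point — single liquid phase.

all liquid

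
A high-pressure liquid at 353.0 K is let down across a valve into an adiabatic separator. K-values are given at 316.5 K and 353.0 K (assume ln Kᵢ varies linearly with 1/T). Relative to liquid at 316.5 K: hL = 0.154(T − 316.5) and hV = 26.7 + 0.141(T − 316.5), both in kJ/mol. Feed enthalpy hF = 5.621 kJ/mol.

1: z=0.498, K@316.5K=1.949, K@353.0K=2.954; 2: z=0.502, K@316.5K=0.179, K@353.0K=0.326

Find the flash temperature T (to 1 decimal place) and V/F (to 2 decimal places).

T = 323.1 K, V/F = 0.17

Adiabatic flash: solve Rachford–Rice at each trial T, then check hF = ψ·hV(T) + (1−ψ)·hL(T).
  T = 316.5 K: K = (1.949, 0.179), RR gives ψ = 0.078, H_out = 2.072 kJ/mol
  T = 353.0 K: K = (2.954, 0.326), RR gives ψ = 0.482, H_out = 18.261 kJ/mol
  T = 334.8 K: K = (2.428, 0.246), RR gives ψ = 0.309, H_out = 10.989 kJ/mol
  T = 325.6 K: K = (2.181, 0.210), RR gives ψ = 0.206, H_out = 6.868 kJ/mol
  T = 321.1 K: K = (2.065, 0.195), RR gives ψ = 0.147, H_out = 4.617 kJ/mol
  T = 323.4 K: K = (2.124, 0.203), RR gives ψ = 0.178, H_out = 5.792 kJ/mol
Linear interpolation between T = 321.1 (H_out = 4.617) and T = 323.4 (H_out = 5.792) on hF = 5.621 gives T ≈ 323.1 K, at which ψ = 0.17.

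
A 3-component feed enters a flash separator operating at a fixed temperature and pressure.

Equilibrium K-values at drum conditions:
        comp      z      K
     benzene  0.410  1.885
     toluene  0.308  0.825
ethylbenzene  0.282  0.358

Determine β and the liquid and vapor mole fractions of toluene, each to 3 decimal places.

Material balance + equilibrium reduce to Σ zᵢ(Kᵢ−1)/(1+β(Kᵢ−1)) = 0.
Feasibility: ΣzᵢKᵢ = 1.128, Σzᵢ/Kᵢ = 1.379 — both > 1, two phases present.
Newton–Raphson from β = 0.5:
  β = 0.500: g = -0.0742, g' = -0.418 → β = 0.322
  β = 0.322: g = -0.0031, g' = -0.390 → β = 0.314
Converged at β = 0.314.
Compositions from xᵢ = zᵢ/(1+β(Kᵢ−1)), yᵢ = Kᵢxᵢ:
  benzene: x = 0.321, y = 0.605
  toluene: x = 0.326, y = 0.269
  ethylbenzene: x = 0.353, y = 0.126

β = 0.314, x_toluene = 0.326, y_toluene = 0.269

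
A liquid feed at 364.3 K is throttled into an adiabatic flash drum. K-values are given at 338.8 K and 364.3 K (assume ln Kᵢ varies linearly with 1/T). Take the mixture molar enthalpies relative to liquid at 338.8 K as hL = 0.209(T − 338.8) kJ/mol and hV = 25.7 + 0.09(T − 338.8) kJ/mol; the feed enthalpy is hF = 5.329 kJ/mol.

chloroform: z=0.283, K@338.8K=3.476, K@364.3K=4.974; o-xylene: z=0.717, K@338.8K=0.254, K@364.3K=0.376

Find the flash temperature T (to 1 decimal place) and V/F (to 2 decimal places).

Adiabatic flash: solve Rachford–Rice at each trial T, then check hF = ψ·hV(T) + (1−ψ)·hL(T).
  T = 338.8 K: K = (3.476, 0.254), RR gives ψ = 0.090, H_out = 2.307 kJ/mol
  T = 364.3 K: K = (4.974, 0.376), RR gives ψ = 0.273, H_out = 11.520 kJ/mol
  T = 351.6 K: K = (4.188, 0.311), RR gives ψ = 0.186, H_out = 7.175 kJ/mol
  T = 345.2 K: K = (3.822, 0.282), RR gives ψ = 0.140, H_out = 4.828 kJ/mol
  T = 348.4 K: K = (4.003, 0.296), RR gives ψ = 0.163, H_out = 6.020 kJ/mol
  T = 346.8 K: K = (3.912, 0.289), RR gives ψ = 0.152, H_out = 5.429 kJ/mol
Linear interpolation between T = 345.2 (H_out = 4.828) and T = 346.8 (H_out = 5.429) on hF = 5.329 gives T ≈ 346.5 K, at which ψ = 0.15.

T = 346.5 K, V/F = 0.15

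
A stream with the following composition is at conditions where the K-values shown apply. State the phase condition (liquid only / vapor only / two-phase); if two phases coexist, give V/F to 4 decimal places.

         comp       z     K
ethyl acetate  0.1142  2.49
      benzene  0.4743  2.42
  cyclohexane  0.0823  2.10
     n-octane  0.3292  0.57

vapor only

ΣzᵢKᵢ = 1.7926; Σzᵢ/Kᵢ = 0.8586.
Since Σzᵢ/Kᵢ < 1 the mixture is above its dew point — single vapor phase.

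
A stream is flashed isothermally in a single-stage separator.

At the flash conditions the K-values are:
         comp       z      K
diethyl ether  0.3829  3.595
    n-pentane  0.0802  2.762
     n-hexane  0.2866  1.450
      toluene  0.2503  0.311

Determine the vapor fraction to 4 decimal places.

Material balance + equilibrium reduce to Σ zᵢ(Kᵢ−1)/(1+ψ(Kᵢ−1)) = 0.
g(0) = ΣzᵢKᵢ − 1 = 1.0915 and g(1) = 1 − Σzᵢ/Kᵢ = -0.1380, so a root lies in (0, 1).
Newton iteration, ψ⁰ = 0.65:
  ψ = 0.6500: g = 0.22314, g' = -0.8358 → ψ = 0.9170
  ψ = 0.9170: g = -0.02905, g' = -1.1677 → ψ = 0.8921
  ψ = 0.8921: g = -0.00084, g' = -1.1021 → ψ = 0.8913
Converged at ψ = 0.8913.

ψ = 0.8913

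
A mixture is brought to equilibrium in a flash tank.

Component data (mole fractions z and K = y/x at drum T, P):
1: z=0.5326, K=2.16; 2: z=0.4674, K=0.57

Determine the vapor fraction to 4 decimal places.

ψ = 0.8357

Material balance + equilibrium reduce to Σ zᵢ(Kᵢ−1)/(1+ψ(Kᵢ−1)) = 0.
Feasibility: ΣzᵢKᵢ = 1.4168, Σzᵢ/Kᵢ = 1.0666 — both > 1, two phases present.
Newton–Raphson from ψ = 0.42:
  ψ = 0.4200: g = 0.17014, g' = -0.4527 → ψ = 0.7958
  ψ = 0.7958: g = 0.01572, g' = -0.3935 → ψ = 0.8358
  ψ = 0.8358: g = -0.00003, g' = -0.3953 → ψ = 0.8357
Converged at ψ = 0.8357.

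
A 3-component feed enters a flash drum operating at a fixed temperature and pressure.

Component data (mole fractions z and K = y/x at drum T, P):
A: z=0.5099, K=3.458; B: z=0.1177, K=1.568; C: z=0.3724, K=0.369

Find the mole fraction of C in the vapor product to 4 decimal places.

y_C = 0.2753

Material balance + equilibrium reduce to Σ zᵢ(Kᵢ−1)/(1+V/F(Kᵢ−1)) = 0.
g(0) = ΣzᵢKᵢ − 1 = 1.0852 and g(1) = 1 − Σzᵢ/Kᵢ = -0.2317, so a root lies in (0, 1).
Iterate (Newton) starting at V/F = 0.49:
  V/F = 0.4900: g = 0.28070, g' = -0.9679 → V/F = 0.7800
  V/F = 0.7800: g = 0.01322, g' = -0.9552 → V/F = 0.7938
Converged at V/F = 0.7938.
Compositions from xᵢ = zᵢ/(1+V/F(Kᵢ−1)), yᵢ = Kᵢxᵢ:
  A: x = 0.1728, y = 0.5975
  B: x = 0.0811, y = 0.1272
  C: x = 0.7461, y = 0.2753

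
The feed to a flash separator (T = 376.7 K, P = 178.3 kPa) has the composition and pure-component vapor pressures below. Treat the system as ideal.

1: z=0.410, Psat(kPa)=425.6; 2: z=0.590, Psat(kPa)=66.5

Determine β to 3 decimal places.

Raoult's law: Kᵢ = Pᵢˢᵃᵗ/P = Pᵢˢᵃᵗ/178.3.
  K_1 = 425.6/178.3 = 2.38699, K_2 = 66.5/178.3 = 0.37297
Rachford–Rice: g(β) = Σ zᵢ(Kᵢ−1)/(1+β(Kᵢ−1)) = 0.
Feasibility: ΣzᵢKᵢ = 1.199, Σzᵢ/Kᵢ = 1.754 — both > 1, two phases present.
Binary case is linear: z₁(K₁−1)(1+β(K₂−1)) + z₂(K₂−1)(1+β(K₁−1)) = 0
⇒ β = [z₁(K₁−1)+z₂(K₂−1)] / [−(K₁−1)(K₂−1)] = 0.1987/0.8697 = 0.228

β = 0.228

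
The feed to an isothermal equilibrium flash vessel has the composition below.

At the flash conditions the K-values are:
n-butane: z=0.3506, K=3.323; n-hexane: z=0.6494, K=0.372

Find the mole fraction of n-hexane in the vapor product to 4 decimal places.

Newton iteration, ψ⁰ = 0.7:
  ψ = 0.7000: g = -0.41760, g' = -1.0899 → ψ = 0.3168
  ψ = 0.3168: g = -0.03997, g' = -1.0269 → ψ = 0.2779
  ψ = 0.2779: g = 0.00088, g' = -1.0745 → ψ = 0.2787
Converged at ψ = 0.2787.
Compositions from xᵢ = zᵢ/(1+ψ(Kᵢ−1)), yᵢ = Kᵢxᵢ:
  n-butane: x = 0.2128, y = 0.7072
  n-hexane: x = 0.7872, y = 0.2928

y_n-hexane = 0.2928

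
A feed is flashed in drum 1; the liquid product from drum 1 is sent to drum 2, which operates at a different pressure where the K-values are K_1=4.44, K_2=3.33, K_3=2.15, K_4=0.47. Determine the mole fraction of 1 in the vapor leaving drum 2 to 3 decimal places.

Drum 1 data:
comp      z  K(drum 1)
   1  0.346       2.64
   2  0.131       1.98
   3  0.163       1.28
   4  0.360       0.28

y_1 (drum 2) = 0.298

Drum 1:
Iterate (Newton) starting at ψ₁ = 0.31:
  ψ₁ = 0.310: g = 0.1830, g' = -0.803 → ψ₁ = 0.538
  ψ₁ = 0.538: g = 0.0022, g' = -0.823 → ψ₁ = 0.541
Converged at ψ₁ = 0.541.
Drum-1 compositions:
  1: x = 0.183, y = 0.484
  2: x = 0.086, y = 0.170
  3: x = 0.142, y = 0.181
  4: x = 0.589, y = 0.165
Drum-2 feed = drum-1 liquid: z₂ = (0.1834, 0.0856, 0.1416, 0.5894).
Drum 2:
Material balance + equilibrium reduce to Σ zᵢ(Kᵢ−1)/(1+ψ₂(Kᵢ−1)) = 0.
Feasibility: ΣzᵢKᵢ = 1.681, Σzᵢ/Kᵢ = 1.387 — both > 1, two phases present.
Newton iteration, ψ₂⁰ = 0.5:
  ψ₂ = 0.500: g = 0.0025, g' = -0.774 → ψ₂ = 0.503
Converged at ψ₂ = 0.503.
  1: x = 0.067, y = 0.298
  2: x = 0.039, y = 0.131
  3: x = 0.090, y = 0.193
  4: x = 0.804, y = 0.378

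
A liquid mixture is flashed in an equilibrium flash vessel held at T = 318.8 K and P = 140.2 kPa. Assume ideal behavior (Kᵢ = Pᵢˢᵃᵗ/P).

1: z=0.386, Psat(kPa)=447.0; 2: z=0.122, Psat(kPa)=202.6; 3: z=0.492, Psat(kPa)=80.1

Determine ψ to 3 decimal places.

Raoult's law: Kᵢ = Pᵢˢᵃᵗ/P = Pᵢˢᵃᵗ/140.2.
  K_1 = 447.0/140.2 = 3.18830, K_2 = 202.6/140.2 = 1.44508, K_3 = 80.1/140.2 = 0.57133
Material balance + equilibrium reduce to Σ zᵢ(Kᵢ−1)/(1+ψ(Kᵢ−1)) = 0.
g(0) = ΣzᵢKᵢ − 1 = 0.688 and g(1) = 1 − Σzᵢ/Kᵢ = -0.067, so a root lies in (0, 1).
Iterate (Newton) starting at ψ = 0.5:
  ψ = 0.500: g = 0.1793, g' = -0.584 → ψ = 0.807
  ψ = 0.807: g = 0.0229, g' = -0.466 → ψ = 0.856
Converged at ψ = 0.856.

ψ = 0.856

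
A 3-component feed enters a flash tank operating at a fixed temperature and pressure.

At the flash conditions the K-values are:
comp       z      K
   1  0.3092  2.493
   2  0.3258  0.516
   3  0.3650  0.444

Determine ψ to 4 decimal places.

ψ = 0.1294

Let ψ = V/F and solve Σ zᵢ(Kᵢ−1)/(1+ψ(Kᵢ−1)) = 0.
Feasibility: ΣzᵢKᵢ = 1.1010, Σzᵢ/Kᵢ = 1.5775 — both > 1, two phases present.
Iterate (Newton) starting at ψ = 0.52:
  ψ = 0.5200: g = -0.23632, g' = -0.5780 → ψ = 0.1111
  ψ = 0.1111: g = 0.01298, g' = -0.7204 → ψ = 0.1292
  ψ = 0.1292: g = 0.00017, g' = -0.7022 → ψ = 0.1294
Converged at ψ = 0.1294.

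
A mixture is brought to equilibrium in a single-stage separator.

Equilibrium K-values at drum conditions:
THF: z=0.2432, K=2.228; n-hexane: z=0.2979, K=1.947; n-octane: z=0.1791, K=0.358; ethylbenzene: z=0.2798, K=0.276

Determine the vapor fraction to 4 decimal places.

Material balance + equilibrium reduce to Σ zᵢ(Kᵢ−1)/(1+ψ(Kᵢ−1)) = 0.
Check two-phase: ΣzᵢKᵢ = 1.2632 > 1 and Σzᵢ/Kᵢ = 1.7762 > 1, so g(0) = 0.2632 > 0 and g(1) = -0.7762 < 0.
Iterate (Newton) starting at ψ = 0.42:
  ψ = 0.4200: g = -0.04966, g' = -0.7376 → ψ = 0.3527
  ψ = 0.3527: g = -0.00080, g' = -0.7165 → ψ = 0.3516
Converged at ψ = 0.3516.

ψ = 0.3516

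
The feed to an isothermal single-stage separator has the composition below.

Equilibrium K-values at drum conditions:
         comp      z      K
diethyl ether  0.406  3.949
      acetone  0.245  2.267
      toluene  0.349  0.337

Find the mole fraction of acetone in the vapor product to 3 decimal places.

y_acetone = 0.273

Rachford–Rice: g(V/F) = Σ zᵢ(Kᵢ−1)/(1+V/F(Kᵢ−1)) = 0.
Check two-phase: ΣzᵢKᵢ = 2.276 > 1 and Σzᵢ/Kᵢ = 1.246 > 1, so g(0) = 1.276 > 0 and g(1) = -0.246 < 0.
Newton iteration, V/F⁰ = 0.59:
  V/F = 0.590: g = 0.2346, g' = -1.013 → V/F = 0.822
  V/F = 0.822: g = -0.0063, g' = -1.136 → V/F = 0.816
Converged at V/F = 0.816.
Compositions from xᵢ = zᵢ/(1+V/F(Kᵢ−1)), yᵢ = Kᵢxᵢ:
  diethyl ether: x = 0.119, y = 0.471
  acetone: x = 0.120, y = 0.273
  toluene: x = 0.760, y = 0.256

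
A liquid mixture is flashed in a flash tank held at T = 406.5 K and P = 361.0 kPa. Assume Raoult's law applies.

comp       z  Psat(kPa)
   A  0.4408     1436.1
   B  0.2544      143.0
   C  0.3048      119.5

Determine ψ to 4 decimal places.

Raoult's law: Kᵢ = Pᵢˢᵃᵗ/P = Pᵢˢᵃᵗ/361.0.
  K_A = 1436.1/361.0 = 3.978116, K_B = 143.0/361.0 = 0.396122, K_C = 119.5/361.0 = 0.331025
Let ψ = V/F and solve Σ zᵢ(Kᵢ−1)/(1+ψ(Kᵢ−1)) = 0.
Feasibility: ΣzᵢKᵢ = 1.9552, Σzᵢ/Kᵢ = 1.6738 — both > 1, two phases present.
Newton–Raphson from ψ = 0.5:
  ψ = 0.5000: g = 0.00095, g' = -1.1294 → ψ = 0.5008
Converged at ψ = 0.5008.

ψ = 0.5008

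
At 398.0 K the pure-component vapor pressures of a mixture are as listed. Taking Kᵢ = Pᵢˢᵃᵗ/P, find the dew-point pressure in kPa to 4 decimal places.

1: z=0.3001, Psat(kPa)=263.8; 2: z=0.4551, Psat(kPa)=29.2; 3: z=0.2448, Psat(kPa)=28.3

Pdew = 39.4114 kPa

At the dew point ψ → 1, so Σzᵢ/Kᵢ = 1 with Kᵢ = Pᵢˢᵃᵗ/P ⇒ 1/P = Σzᵢ/Pᵢˢᵃᵗ.
1/P = 0.3001/263.8 + 0.4551/29.2 + 0.2448/28.3 = 0.0253734 ⇒ P = 39.4114 kPa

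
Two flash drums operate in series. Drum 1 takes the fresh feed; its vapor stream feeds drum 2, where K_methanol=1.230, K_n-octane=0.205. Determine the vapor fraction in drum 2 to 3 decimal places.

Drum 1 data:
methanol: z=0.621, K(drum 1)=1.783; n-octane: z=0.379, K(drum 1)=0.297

Drum 1:
Material balance + equilibrium reduce to Σ zᵢ(Kᵢ−1)/(1+ψ₁(Kᵢ−1)) = 0.
Check two-phase: ΣzᵢKᵢ = 1.220 > 1 and Σzᵢ/Kᵢ = 1.624 > 1, so g(0) = 0.220 > 0 and g(1) = -0.624 < 0.
Newton iteration, ψ₁⁰ = 0.5:
  ψ₁ = 0.500: g = -0.0614, g' = -0.642 → ψ₁ = 0.404
  ψ₁ = 0.404: g = -0.0029, g' = -0.585 → ψ₁ = 0.399
Converged at ψ₁ = 0.399.
Drum-1 compositions:
  methanol: x = 0.473, y = 0.844
  n-octane: x = 0.527, y = 0.156
Drum-2 feed = drum-1 vapor: z₂ = (0.8435, 0.1565).
Drum 2:
Let ψ₂ = V/F and solve Σ zᵢ(Kᵢ−1)/(1+ψ₂(Kᵢ−1)) = 0.
Feasibility: ΣzᵢKᵢ = 1.070, Σzᵢ/Kᵢ = 1.449 — both > 1, two phases present.
Binary case is linear: z₁(K₁−1)(1+ψ₂(K₂−1)) + z₂(K₂−1)(1+ψ₂(K₁−1)) = 0
⇒ ψ₂ = [z₁(K₁−1)+z₂(K₂−1)] / [−(K₁−1)(K₂−1)] = 0.0696/0.1828 = 0.381
  methanol: x = 0.776, y = 0.954
  n-octane: x = 0.224, y = 0.046

V/F (drum 2) = 0.381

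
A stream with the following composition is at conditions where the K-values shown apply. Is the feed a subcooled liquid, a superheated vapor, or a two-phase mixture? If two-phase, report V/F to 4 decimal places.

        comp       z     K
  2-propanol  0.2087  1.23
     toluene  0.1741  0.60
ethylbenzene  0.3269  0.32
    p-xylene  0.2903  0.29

ΣzᵢKᵢ = 0.5500; Σzᵢ/Kᵢ = 2.4824.
Since ΣzᵢKᵢ < 1 the mixture is below its bubble point — single liquid phase.

subcooled liquid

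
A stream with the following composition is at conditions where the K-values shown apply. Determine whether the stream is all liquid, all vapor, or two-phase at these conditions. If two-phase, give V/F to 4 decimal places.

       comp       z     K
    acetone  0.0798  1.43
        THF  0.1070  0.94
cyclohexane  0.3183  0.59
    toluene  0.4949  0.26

ΣzᵢKᵢ = 0.5312; Σzᵢ/Kᵢ = 2.6126.
Since ΣzᵢKᵢ < 1 the mixture is below its bubble point — single liquid phase.

all liquid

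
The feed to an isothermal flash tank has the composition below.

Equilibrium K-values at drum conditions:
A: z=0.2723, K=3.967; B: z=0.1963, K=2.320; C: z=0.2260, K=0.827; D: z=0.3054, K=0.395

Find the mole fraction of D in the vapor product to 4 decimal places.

Newton iteration, ψ⁰ = 0.5:
  ψ = 0.5000: g = 0.17371, g' = -0.7506 → ψ = 0.7314
  ψ = 0.7314: g = 0.01050, g' = -0.6956 → ψ = 0.7465
Converged at ψ = 0.7465.
Compositions from xᵢ = zᵢ/(1+ψ(Kᵢ−1)), yᵢ = Kᵢxᵢ:
  A: x = 0.0847, y = 0.3360
  B: x = 0.0989, y = 0.2294
  C: x = 0.2595, y = 0.2146
  D: x = 0.5569, y = 0.2200

y_D = 0.2200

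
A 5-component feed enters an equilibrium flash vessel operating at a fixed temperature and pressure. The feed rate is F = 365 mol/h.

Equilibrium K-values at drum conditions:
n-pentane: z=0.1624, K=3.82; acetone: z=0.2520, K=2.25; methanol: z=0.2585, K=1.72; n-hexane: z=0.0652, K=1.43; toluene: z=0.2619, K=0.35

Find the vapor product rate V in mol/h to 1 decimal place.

V = 328.8 mol/h

Newton–Raphson from V/F = 0.41:
  V/F = 0.4100: g = 0.35611, g' = -0.7442 → V/F = 0.8885
  V/F = 0.8885: g = 0.01070, g' = -0.8696 → V/F = 0.9008
  V/F = 0.9008: g = -0.00012, g' = -0.8899 → V/F = 0.9007
Converged at V/F = 0.9007.
Then V = V/F·F = 0.9007·365 = 328.8 mol/h and L = F − V = 36.2 mol/h.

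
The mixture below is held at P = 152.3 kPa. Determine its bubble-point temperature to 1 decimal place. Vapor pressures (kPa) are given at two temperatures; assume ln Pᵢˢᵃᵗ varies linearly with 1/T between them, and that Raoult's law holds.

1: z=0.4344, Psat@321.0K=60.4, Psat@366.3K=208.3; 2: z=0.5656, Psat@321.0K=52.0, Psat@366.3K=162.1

Bubble-point temperature: ΣzᵢPᵢˢᵃᵗ(T) = P. Interpolate ln Pᵢˢᵃᵗ = aᵢ + bᵢ/T.
  T = 321.0 K: ΣzᵢPᵢˢᵃᵗ = 55.65 kPa
  T = 366.3 K: ΣzᵢPᵢˢᵃᵗ = 182.17 kPa
  T = 343.6 K: ΣzᵢPᵢˢᵃᵗ = 104.53 kPa
  T = 355.0 K: ΣzᵢPᵢˢᵃᵗ = 139.38 kPa
  T = 360.6 K: ΣzᵢPᵢˢᵃᵗ = 159.49 kPa
  T = 357.8 K: ΣzᵢPᵢˢᵃᵗ = 149.18 kPa
  T = 359.2 K: ΣzᵢPᵢˢᵃᵗ = 154.27 kPa
Interpolating between 357.8 K and 359.2 K gives T ≈ 358.7 K.

T = 358.7 K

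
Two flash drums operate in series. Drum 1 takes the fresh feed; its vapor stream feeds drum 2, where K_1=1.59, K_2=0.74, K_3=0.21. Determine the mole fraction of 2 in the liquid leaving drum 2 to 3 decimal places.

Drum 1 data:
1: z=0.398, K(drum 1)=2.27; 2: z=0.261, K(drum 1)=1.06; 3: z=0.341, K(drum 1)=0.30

x_2 (drum 2) = 0.309

Drum 1:
Let ψ₁ = V/F and solve Σ zᵢ(Kᵢ−1)/(1+ψ₁(Kᵢ−1)) = 0.
Feasibility: ΣzᵢKᵢ = 1.282, Σzᵢ/Kᵢ = 1.558 — both > 1, two phases present.
Newton–Raphson from ψ₁ = 0.5:
  ψ₁ = 0.500: g = -0.0429, g' = -0.636 → ψ₁ = 0.433
  ψ₁ = 0.433: g = -0.0009, g' = -0.612 → ψ₁ = 0.431
Converged at ψ₁ = 0.431.
Drum-1 compositions:
  1: x = 0.257, y = 0.584
  2: x = 0.254, y = 0.270
  3: x = 0.488, y = 0.147
Drum-2 feed = drum-1 vapor: z₂ = (0.5838, 0.2697, 0.1465).
Drum 2:
Material balance + equilibrium reduce to Σ zᵢ(Kᵢ−1)/(1+ψ₂(Kᵢ−1)) = 0.
Feasibility: ΣzᵢKᵢ = 1.159, Σzᵢ/Kᵢ = 1.429 — both > 1, two phases present.
Newton–Raphson from ψ₂ = 0.62:
  ψ₂ = 0.620: g = -0.0583, g' = -0.486 → ψ₂ = 0.500
  ψ₂ = 0.500: g = -0.0060, g' = -0.395 → ψ₂ = 0.485
Converged at ψ₂ = 0.485.
  1: x = 0.454, y = 0.722
  2: x = 0.309, y = 0.228
  3: x = 0.237, y = 0.050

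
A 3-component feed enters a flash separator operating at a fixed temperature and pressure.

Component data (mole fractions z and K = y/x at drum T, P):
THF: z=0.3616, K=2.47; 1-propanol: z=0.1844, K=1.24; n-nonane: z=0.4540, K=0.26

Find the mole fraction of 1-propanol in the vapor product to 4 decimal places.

Material balance + equilibrium reduce to Σ zᵢ(Kᵢ−1)/(1+ψ(Kᵢ−1)) = 0.
Feasibility: ΣzᵢKᵢ = 1.2398, Σzᵢ/Kᵢ = 2.0413 — both > 1, two phases present.
Newton–Raphson from ψ = 0.51:
  ψ = 0.5100: g = -0.19638, g' = -0.9050 → ψ = 0.2930
  ψ = 0.2930: g = -0.01610, g' = -0.7963 → ψ = 0.2728
Converged at ψ = 0.2728.
Compositions from xᵢ = zᵢ/(1+ψ(Kᵢ−1)), yᵢ = Kᵢxᵢ:
  THF: x = 0.2581, y = 0.6375
  1-propanol: x = 0.1731, y = 0.2146
  n-nonane: x = 0.5688, y = 0.1479

y_1-propanol = 0.2146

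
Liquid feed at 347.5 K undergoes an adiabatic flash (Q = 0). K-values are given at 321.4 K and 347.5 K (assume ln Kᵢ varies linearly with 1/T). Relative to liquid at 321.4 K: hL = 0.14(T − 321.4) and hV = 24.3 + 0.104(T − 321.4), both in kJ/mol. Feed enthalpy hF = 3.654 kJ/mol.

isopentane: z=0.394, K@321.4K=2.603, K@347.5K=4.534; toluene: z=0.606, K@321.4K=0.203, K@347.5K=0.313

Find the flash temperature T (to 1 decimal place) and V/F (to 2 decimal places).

Adiabatic flash: solve Rachford–Rice at each trial T, then check hF = ψ·hV(T) + (1−ψ)·hL(T).
  T = 321.4 K: K = (2.603, 0.203), RR gives ψ = 0.116, H_out = 2.826 kJ/mol
  T = 347.5 K: K = (4.534, 0.313), RR gives ψ = 0.402, H_out = 13.046 kJ/mol
  T = 334.4 K: K = (3.469, 0.254), RR gives ψ = 0.283, H_out = 8.558 kJ/mol
  T = 327.9 K: K = (3.014, 0.228), RR gives ψ = 0.209, H_out = 5.943 kJ/mol
  T = 324.6 K: K = (2.800, 0.215), RR gives ψ = 0.165, H_out = 4.441 kJ/mol
  T = 323.0 K: K = (2.700, 0.209), RR gives ψ = 0.142, H_out = 3.656 kJ/mol
Linear interpolation between T = 321.4 (H_out = 2.826) and T = 323.0 (H_out = 3.656) on hF = 3.654 gives T ≈ 323.0 K, at which ψ = 0.14.

T = 323.0 K, V/F = 0.14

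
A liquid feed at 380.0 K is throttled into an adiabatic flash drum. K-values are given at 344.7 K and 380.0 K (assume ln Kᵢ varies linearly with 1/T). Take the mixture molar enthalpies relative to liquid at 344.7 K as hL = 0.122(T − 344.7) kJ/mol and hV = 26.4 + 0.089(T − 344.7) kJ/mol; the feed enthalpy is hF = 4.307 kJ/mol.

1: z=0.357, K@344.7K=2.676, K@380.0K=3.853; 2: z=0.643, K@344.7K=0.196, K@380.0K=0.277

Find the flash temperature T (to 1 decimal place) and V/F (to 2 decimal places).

Adiabatic flash: solve Rachford–Rice at each trial T, then check hF = ψ·hV(T) + (1−ψ)·hL(T).
  T = 344.7 K: K = (2.676, 0.196), RR gives ψ = 0.060, H_out = 1.594 kJ/mol
  T = 380.0 K: K = (3.853, 0.277), RR gives ψ = 0.268, H_out = 11.080 kJ/mol
  T = 362.4 K: K = (3.241, 0.235), RR gives ψ = 0.180, H_out = 6.802 kJ/mol
  T = 353.5 K: K = (2.951, 0.215), RR gives ψ = 0.125, H_out = 4.341 kJ/mol
  T = 349.1 K: K = (2.812, 0.205), RR gives ψ = 0.094, H_out = 3.015 kJ/mol
  T = 351.3 K: K = (2.881, 0.210), RR gives ψ = 0.110, H_out = 3.689 kJ/mol
Linear interpolation between T = 351.3 (H_out = 3.689) and T = 353.5 (H_out = 4.341) on hF = 4.307 gives T ≈ 353.4 K, at which ψ = 0.12.

T = 353.4 K, V/F = 0.12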